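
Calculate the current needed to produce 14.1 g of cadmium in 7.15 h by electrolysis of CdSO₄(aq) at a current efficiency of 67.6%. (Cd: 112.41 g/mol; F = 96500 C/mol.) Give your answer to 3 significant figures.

n(Cd) = 14.1 / 112.41 = 0.1254 mol
Cd²⁺ + 2e⁻ → Cd, so n(e⁻) = 2 × 0.1254 = 0.2508 mol
Q = 0.2508 × 96500 / 0.676 = 35800 C
I = Q / t = 35800 / 25740 s = 1.39 A

1.39 A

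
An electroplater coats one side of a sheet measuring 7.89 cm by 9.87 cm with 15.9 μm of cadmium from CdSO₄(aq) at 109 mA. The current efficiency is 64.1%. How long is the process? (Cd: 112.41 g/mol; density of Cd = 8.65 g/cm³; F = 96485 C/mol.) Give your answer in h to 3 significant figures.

Plated area = 7.89 × 9.87 = 77.87 cm²
Volume = 77.87 × 15.9×10⁻⁴ cm = 0.1238 cm³
m(Cd) = 0.1238 × 8.65 = 1.071 g
n(Cd) = 1.071 / 112.41 = 0.009528 mol; n(e⁻) = 2 × 0.009528 = 0.01906 mol
Q = 0.01906 × 96485 / 0.641 = 2869 C
t = 2869 / 0.109 = 26320 s = 7.31 h

7.31 h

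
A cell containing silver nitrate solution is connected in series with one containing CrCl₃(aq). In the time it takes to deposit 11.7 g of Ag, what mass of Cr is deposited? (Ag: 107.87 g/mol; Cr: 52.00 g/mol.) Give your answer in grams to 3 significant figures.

1.88 g

n(Ag) = 11.7 / 107.87 = 0.1085 mol
Ag⁺ + e⁻ → Ag, so n(e⁻) = 0.1085 mol
Same current for the same time ⇒ same n(e⁻) = 0.1085 mol in both cells.
Cr³⁺ + 3e⁻ → Cr, so n(Cr) = 0.1085 / 3 = 0.03617 mol
m(Cr) = 0.03617 × 52.00 = 1.88 g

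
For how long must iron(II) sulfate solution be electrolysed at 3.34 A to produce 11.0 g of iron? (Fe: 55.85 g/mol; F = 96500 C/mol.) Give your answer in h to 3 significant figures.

3.16 h

n(Fe) = 11.0 / 55.85 = 0.1970 mol
Fe²⁺ + 2e⁻ → Fe, so n(e⁻) = 2 × 0.1970 = 0.3940 mol
Q = 0.3940 × 96500 = 38020 C
t = Q / I = 38020 / 3.34 = 11380 s = 3.16 h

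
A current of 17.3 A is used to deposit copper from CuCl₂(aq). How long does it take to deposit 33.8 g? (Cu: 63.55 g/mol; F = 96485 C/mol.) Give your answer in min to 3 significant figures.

n(Cu) = 33.8 / 63.55 = 0.5319 mol
Cu²⁺ + 2e⁻ → Cu, so n(e⁻) = 2 × 0.5319 = 1.064 mol
Q = 1.064 × 96485 = 1.027×10^5 C
t = Q / I = 1.027×10^5 / 17.3 = 5936 s = 98.9 min

98.9 min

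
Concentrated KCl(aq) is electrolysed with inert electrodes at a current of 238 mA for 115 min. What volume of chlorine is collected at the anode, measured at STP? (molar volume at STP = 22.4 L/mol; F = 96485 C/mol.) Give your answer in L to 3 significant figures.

Q = It = 0.238 × 6900 = 1642 C
n(e⁻) = Q/F = 1642/96485 = 0.01702 mol
2Cl⁻ → Cl₂ + 2e⁻, so n(Cl₂) = 0.01702 / 2 = 0.008510 mol
V = 0.008510 × 22.4 = 0.1906 L

0.191 L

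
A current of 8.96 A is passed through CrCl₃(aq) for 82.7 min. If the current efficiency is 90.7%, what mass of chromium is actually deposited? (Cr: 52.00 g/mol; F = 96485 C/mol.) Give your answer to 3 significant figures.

7.24 g

Q = 8.96 × 4962 = 44460 C
n(e⁻) = 44460 / 96485 = 0.4608 mol
Cr³⁺ + 3e⁻ → Cr, so theoretical m(Cr) = 0.1536 × 52.00 = 7.987 g
Actual mass = 90.7% × 7.987 = 7.24 g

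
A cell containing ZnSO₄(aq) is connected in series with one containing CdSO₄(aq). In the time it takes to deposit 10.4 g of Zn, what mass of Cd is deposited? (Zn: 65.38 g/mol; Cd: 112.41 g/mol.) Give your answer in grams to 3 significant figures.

17.9 g

n(Zn) = 10.4 / 65.38 = 0.1591 mol
Zn²⁺ + 2e⁻ → Zn, so n(e⁻) = 2 × 0.1591 = 0.3182 mol
The cells are in series, so the same charge (and hence the same n(e⁻) = 0.3182 mol) passes through both.
Cd²⁺ + 2e⁻ → Cd, so n(Cd) = 0.3182 / 2 = 0.1591 mol
m(Cd) = 0.1591 × 112.41 = 17.9 g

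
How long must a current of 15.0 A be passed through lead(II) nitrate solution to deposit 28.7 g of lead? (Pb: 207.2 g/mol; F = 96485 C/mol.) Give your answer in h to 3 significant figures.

0.495 h

n(Pb) = 28.7 / 207.2 = 0.1385 mol
Pb²⁺ + 2e⁻ → Pb, so n(e⁻) = 2 × 0.1385 = 0.2770 mol
Q = 0.2770 × 96485 = 26730 C
t = Q / I = 26730 / 15.0 = 1782 s = 0.495 h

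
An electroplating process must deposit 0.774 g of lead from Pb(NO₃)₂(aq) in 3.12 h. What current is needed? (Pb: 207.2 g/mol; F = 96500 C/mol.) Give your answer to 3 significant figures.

n(Pb) = 0.774 / 207.2 = 0.003736 mol
Pb²⁺ + 2e⁻ → Pb, so n(e⁻) = 2 × 0.003736 = 0.007472 mol
Q = 0.007472 × 96500 = 721.0 C
I = Q / t = 721.0 / 11232 s = 0.0642 A

0.0642 A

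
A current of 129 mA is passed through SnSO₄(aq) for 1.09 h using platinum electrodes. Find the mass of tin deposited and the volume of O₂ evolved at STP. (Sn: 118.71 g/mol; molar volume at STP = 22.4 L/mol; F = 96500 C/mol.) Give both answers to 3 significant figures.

Q = 0.129 × 3924 = 506.2 C; n(e⁻) = 506.2 / 96500 = 0.005246 mol
Cathode: Sn²⁺ + 2e⁻ → Sn → n(Sn) = 0.005246/2 = 0.002623 mol → 0.311 g
Anode: 2H₂O → O₂ + 4H⁺ + 4e⁻ → n(O₂) = 0.005246/4 = 0.001312 mol → 0.0294 L

0.311 g Sn; 0.0294 L O₂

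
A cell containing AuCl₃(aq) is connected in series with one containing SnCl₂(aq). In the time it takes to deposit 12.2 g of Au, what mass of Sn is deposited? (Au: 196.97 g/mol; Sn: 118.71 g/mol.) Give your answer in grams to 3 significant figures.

n(Au) = 12.2 / 196.97 = 0.06194 mol
Au³⁺ + 3e⁻ → Au, so n(e⁻) = 3 × 0.06194 = 0.1858 mol
Same current for the same time ⇒ same n(e⁻) = 0.1858 mol in both cells.
Sn²⁺ + 2e⁻ → Sn, so n(Sn) = 0.1858 / 2 = 0.09290 mol
m(Sn) = 0.09290 × 118.71 = 11.0 g

11.0 g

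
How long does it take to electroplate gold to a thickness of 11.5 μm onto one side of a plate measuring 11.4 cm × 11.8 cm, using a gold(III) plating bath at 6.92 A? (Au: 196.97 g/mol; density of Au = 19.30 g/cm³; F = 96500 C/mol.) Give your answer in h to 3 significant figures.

0.176 h

Plated area = 11.4 × 11.8 = 134.5 cm²
Volume = 134.5 × 11.5×10⁻⁴ cm = 0.1547 cm³
m(Au) = 0.1547 × 19.30 = 2.986 g
n(Au) = 2.986 / 196.97 = 0.01516 mol; n(e⁻) = 3 × 0.01516 = 0.04548 mol
Q = 0.04548 × 96500 = 4389 C
t = 4389 / 6.92 = 634.2 s = 0.176 h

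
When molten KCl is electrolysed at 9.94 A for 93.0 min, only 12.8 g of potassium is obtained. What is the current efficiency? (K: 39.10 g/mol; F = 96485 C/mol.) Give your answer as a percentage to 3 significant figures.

Q = 9.94 × 5580 = 55470 C
n(e⁻) = 55470 / 96485 = 0.5749 mol
K⁺ + e⁻ → K, so theoretical n(K) = 0.5749 mol → 22.48 g
Efficiency = 12.8 / 22.48 = 0.5694 = 56.9%

56.9%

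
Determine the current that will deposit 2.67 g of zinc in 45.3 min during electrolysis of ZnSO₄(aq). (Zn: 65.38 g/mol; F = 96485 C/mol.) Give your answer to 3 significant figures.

2.90 A

n(Zn) = 2.67 / 65.38 = 0.04084 mol
Zn²⁺ + 2e⁻ → Zn, so n(e⁻) = 2 × 0.04084 = 0.08168 mol
Q = 0.08168 × 96485 = 7881 C
I = Q / t = 7881 / 2718 s = 2.90 A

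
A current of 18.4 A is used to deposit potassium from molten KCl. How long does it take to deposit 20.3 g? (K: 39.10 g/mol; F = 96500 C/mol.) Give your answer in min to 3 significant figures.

45.4 min

n(K) = 20.3 / 39.10 = 0.5192 mol
K⁺ + e⁻ → K, so n(e⁻) = 0.5192 mol
Q = 0.5192 × 96500 = 50100 C
t = Q / I = 50100 / 18.4 = 2723 s = 45.4 min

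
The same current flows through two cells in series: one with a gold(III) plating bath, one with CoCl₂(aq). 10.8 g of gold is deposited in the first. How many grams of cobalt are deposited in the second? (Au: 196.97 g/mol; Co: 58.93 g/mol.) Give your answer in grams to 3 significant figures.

n(Au) = 10.8 / 196.97 = 0.05483 mol
Au³⁺ + 3e⁻ → Au, so n(e⁻) = 3 × 0.05483 = 0.1645 mol
Since the cells are in series, n(e⁻) in the Co cell is also 0.1645 mol.
Co²⁺ + 2e⁻ → Co, so n(Co) = 0.1645 / 2 = 0.08225 mol
m(Co) = 0.08225 × 58.93 = 4.85 g

4.85 g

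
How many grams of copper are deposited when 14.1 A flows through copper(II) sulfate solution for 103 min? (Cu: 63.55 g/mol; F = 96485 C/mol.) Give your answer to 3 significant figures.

28.7 g

Q = 14.1 A × 6180 s = 87140 C
n(e⁻) = Q/F = 87140/96485 = 0.9031 mol
Cu²⁺ + 2e⁻ → Cu, so n(Cu) = 0.9031 / 2 = 0.4516 mol
m = 0.4516 × 63.55 = 28.7 g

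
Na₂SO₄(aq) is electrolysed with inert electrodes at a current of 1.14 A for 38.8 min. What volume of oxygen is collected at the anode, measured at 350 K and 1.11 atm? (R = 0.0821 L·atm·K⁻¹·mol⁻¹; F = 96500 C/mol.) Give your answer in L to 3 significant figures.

0.178 L

Q = It = 1.14 × 2328 = 2654 C
n(e⁻) = Q/F = 2654/96500 = 0.02750 mol
2H₂O → O₂ + 4H⁺ + 4e⁻, so n(O₂) = 0.02750 / 4 = 0.006875 mol
V = nRT/P = 0.006875 × 0.0821 × 350 / 1.11 = 0.1780 L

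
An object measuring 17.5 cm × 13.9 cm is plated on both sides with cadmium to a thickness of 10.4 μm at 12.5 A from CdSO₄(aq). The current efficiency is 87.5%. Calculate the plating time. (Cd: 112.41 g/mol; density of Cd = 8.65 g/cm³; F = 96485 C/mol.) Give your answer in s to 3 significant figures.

Plated area = 2 × 17.5 × 13.9 = 486.5 cm²
Volume = 486.5 × 10.4×10⁻⁴ cm = 0.5060 cm³
m(Cd) = 0.5060 × 8.65 = 4.377 g
n(Cd) = 4.377 / 112.41 = 0.03894 mol; n(e⁻) = 2 × 0.03894 = 0.07788 mol
Q = 0.07788 × 96485 / 0.875 = 8588 C
t = 8588 / 12.5 = 687.0 s

687 s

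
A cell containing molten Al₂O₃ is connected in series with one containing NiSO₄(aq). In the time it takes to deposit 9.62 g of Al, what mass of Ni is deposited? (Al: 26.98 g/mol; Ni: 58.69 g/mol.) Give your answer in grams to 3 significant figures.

31.4 g

n(Al) = 9.62 / 26.98 = 0.3566 mol
Al³⁺ + 3e⁻ → Al, so n(e⁻) = 3 × 0.3566 = 1.070 mol
Same current for the same time ⇒ same n(e⁻) = 1.070 mol in both cells.
Ni²⁺ + 2e⁻ → Ni, so n(Ni) = 1.070 / 2 = 0.5350 mol
m(Ni) = 0.5350 × 58.69 = 31.4 g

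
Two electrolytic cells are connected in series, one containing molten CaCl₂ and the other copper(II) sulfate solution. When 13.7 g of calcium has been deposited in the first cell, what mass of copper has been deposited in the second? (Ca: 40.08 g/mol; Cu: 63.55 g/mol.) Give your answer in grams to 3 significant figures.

n(Ca) = 13.7 / 40.08 = 0.3418 mol
Ca²⁺ + 2e⁻ → Ca, so n(e⁻) = 2 × 0.3418 = 0.6836 mol
The cells are in series, so the same charge (and hence the same n(e⁻) = 0.6836 mol) passes through both.
Cu²⁺ + 2e⁻ → Cu, so n(Cu) = 0.6836 / 2 = 0.3418 mol
m(Cu) = 0.3418 × 63.55 = 21.7 g

21.7 g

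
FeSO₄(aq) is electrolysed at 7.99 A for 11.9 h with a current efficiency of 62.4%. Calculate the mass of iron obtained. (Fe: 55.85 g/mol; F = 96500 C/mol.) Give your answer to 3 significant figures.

Q = 7.99 × 42840 = 3.423×10^5 C
n(e⁻) = 3.423×10^5 / 96500 = 3.547 mol
Fe²⁺ + 2e⁻ → Fe, so theoretical m(Fe) = 1.774 × 55.85 = 99.08 g
Actual mass = 62.4% × 99.08 = 61.8 g

61.8 g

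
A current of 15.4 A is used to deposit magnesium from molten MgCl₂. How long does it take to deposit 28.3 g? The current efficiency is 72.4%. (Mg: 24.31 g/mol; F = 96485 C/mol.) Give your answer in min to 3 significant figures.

n(Mg) = 28.3 / 24.31 = 1.164 mol
Mg²⁺ + 2e⁻ → Mg, so n(e⁻) = 2 × 1.164 = 2.328 mol
Q = 2.328 × 96485 / 0.724 = 3.102×10^5 C
t = Q / I = 3.102×10^5 / 15.4 = 20140 s = 336 min

336 min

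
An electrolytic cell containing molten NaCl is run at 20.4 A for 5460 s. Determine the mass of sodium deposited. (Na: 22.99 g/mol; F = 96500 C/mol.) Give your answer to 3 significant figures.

26.5 g

Charge passed = 20.4 × 5460 = 1.114×10^5 C
n(e⁻) = Q/F = 1.114×10^5/96500 = 1.154 mol
Na⁺ + e⁻ → Na, so n(Na) = 1.154 mol
m = 1.154 × 22.99 = 26.5 g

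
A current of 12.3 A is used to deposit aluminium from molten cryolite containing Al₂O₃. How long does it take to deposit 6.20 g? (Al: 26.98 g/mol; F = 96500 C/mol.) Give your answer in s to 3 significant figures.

n(Al) = 6.20 / 26.98 = 0.2298 mol
Al³⁺ + 3e⁻ → Al, so n(e⁻) = 3 × 0.2298 = 0.6894 mol
Q = 0.6894 × 96500 = 66530 C
t = Q / I = 66530 / 12.3 = 5409 s

5410 s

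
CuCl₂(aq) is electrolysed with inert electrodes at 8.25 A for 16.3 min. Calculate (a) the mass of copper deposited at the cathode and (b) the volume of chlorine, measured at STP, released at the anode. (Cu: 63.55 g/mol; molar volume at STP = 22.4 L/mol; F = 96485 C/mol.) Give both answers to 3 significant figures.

Q = 8.25 × 978 = 8069 C; n(e⁻) = 8069 / 96485 = 0.08363 mol
Cathode: Cu²⁺ + 2e⁻ → Cu → n(Cu) = 0.08363/2 = 0.04182 mol → 2.66 g
Anode: 2Cl⁻ → Cl₂ + 2e⁻ → n(Cl₂) = 0.08363/2 = 0.04182 mol → 0.937 L

2.66 g Cu; 0.937 L Cl₂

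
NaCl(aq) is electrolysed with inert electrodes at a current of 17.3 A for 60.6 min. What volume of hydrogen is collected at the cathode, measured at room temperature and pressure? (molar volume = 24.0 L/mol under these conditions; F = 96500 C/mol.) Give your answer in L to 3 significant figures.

7.82 L

Charge passed = 17.3 × 3636 = 62900 C
Moles of electrons = 62900 / 96500 = 0.6518 mol
2H⁺ + 2e⁻ → H₂, so n(H₂) = 0.6518 / 2 = 0.3259 mol
V = 0.3259 × 24.0 = 7.822 L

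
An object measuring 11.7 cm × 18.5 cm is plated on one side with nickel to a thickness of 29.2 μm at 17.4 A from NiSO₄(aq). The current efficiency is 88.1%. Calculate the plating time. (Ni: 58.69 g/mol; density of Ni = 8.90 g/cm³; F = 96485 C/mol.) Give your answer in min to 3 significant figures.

Plated area = 11.7 × 18.5 = 216.5 cm²
Volume = 216.5 × 29.2×10⁻⁴ cm = 0.6322 cm³
m(Ni) = 0.6322 × 8.90 = 5.627 g
n(Ni) = 5.627 / 58.69 = 0.09588 mol; n(e⁻) = 2 × 0.09588 = 0.1918 mol
Q = 0.1918 × 96485 / 0.881 = 21010 C
t = 21010 / 17.4 = 1207 s = 20.1 min

20.1 min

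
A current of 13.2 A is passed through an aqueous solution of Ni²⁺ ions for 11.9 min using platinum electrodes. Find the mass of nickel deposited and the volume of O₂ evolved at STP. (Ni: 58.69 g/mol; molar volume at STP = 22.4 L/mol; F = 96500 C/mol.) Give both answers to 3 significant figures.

2.87 g Ni; 0.547 L O₂

Q = 13.2 × 714 = 9425 C; n(e⁻) = 9425 / 96500 = 0.09767 mol
Cathode: Ni²⁺ + 2e⁻ → Ni → n(Ni) = 0.09767/2 = 0.04884 mol → 2.87 g
Anode: 2H₂O → O₂ + 4H⁺ + 4e⁻ → n(O₂) = 0.09767/4 = 0.02442 mol → 0.547 L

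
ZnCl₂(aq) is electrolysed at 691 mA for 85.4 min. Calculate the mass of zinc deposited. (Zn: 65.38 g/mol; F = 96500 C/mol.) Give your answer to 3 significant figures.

Q = It = 0.691 × 5124 = 3541 C
n(e⁻) = 3541 / 96500 = 0.03669 mol
Zn²⁺ + 2e⁻ → Zn, so n(Zn) = 0.03669 / 2 = 0.01835 mol
m = 0.01835 × 65.38 = 1.20 g

1.20 g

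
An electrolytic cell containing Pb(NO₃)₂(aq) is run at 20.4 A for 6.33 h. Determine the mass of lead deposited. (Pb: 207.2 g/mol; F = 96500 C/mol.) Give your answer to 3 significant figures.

499 g

Q = 20.4 A × 22788 s = 4.649×10^5 C
n(e⁻) = Q/F = 4.649×10^5/96500 = 4.818 mol
Pb²⁺ + 2e⁻ → Pb, so n(Pb) = 4.818 / 2 = 2.409 mol
m = 2.409 × 207.2 = 499 g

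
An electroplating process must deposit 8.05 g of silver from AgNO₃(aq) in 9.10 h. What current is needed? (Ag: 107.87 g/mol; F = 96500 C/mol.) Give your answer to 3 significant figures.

n(Ag) = 8.05 / 107.87 = 0.07463 mol
Ag⁺ + e⁻ → Ag, so n(e⁻) = 0.07463 mol
Q = 0.07463 × 96500 = 7202 C
I = Q / t = 7202 / 32760 s = 0.220 A

0.220 A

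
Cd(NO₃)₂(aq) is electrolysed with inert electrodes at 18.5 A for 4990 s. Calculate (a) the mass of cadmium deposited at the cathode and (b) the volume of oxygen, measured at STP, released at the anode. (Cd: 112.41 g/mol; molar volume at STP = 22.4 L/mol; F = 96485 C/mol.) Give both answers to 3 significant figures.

53.8 g Cd; 5.36 L O₂

Q = 18.5 × 4990 = 92320 C; n(e⁻) = 92320 / 96485 = 0.9568 mol
Cathode: Cd²⁺ + 2e⁻ → Cd → n(Cd) = 0.9568/2 = 0.4784 mol → 53.8 g
Anode: 2H₂O → O₂ + 4H⁺ + 4e⁻ → n(O₂) = 0.9568/4 = 0.2392 mol → 5.36 L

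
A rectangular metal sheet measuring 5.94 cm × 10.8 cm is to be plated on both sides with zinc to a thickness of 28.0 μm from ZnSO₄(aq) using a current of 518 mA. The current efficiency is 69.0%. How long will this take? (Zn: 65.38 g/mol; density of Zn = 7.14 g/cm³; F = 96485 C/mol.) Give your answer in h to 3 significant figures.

Plated area = 2 × 5.94 × 10.8 = 128.3 cm²
Volume = 128.3 × 28.0×10⁻⁴ cm = 0.3592 cm³
m(Zn) = 0.3592 × 7.14 = 2.565 g
n(Zn) = 2.565 / 65.38 = 0.03923 mol; n(e⁻) = 2 × 0.03923 = 0.07846 mol
Q = 0.07846 × 96485 / 0.690 = 10970 C
t = 10970 / 0.518 = 21180 s = 5.88 h

5.88 h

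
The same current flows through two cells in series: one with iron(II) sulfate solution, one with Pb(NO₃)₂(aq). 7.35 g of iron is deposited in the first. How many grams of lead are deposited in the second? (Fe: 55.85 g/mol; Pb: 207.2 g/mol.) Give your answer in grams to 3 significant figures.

n(Fe) = 7.35 / 55.85 = 0.1316 mol
Fe²⁺ + 2e⁻ → Fe, so n(e⁻) = 2 × 0.1316 = 0.2632 mol
The cells are in series, so the same charge (and hence the same n(e⁻) = 0.2632 mol) passes through both.
Pb²⁺ + 2e⁻ → Pb, so n(Pb) = 0.2632 / 2 = 0.1316 mol
m(Pb) = 0.1316 × 207.2 = 27.3 g

27.3 g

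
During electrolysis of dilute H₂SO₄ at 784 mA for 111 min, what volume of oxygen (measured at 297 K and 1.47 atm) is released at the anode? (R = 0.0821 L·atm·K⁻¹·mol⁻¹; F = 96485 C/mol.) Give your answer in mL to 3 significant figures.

224 mL

Charge passed = 0.784 × 6660 = 5221 C
n(e⁻) = Q/F = 5221/96485 = 0.05411 mol
2H₂O → O₂ + 4H⁺ + 4e⁻, so n(O₂) = 0.05411 / 4 = 0.01353 mol
V = nRT/P = 0.01353 × 0.0821 × 297 / 1.47 = 0.2244 L
= 224 mL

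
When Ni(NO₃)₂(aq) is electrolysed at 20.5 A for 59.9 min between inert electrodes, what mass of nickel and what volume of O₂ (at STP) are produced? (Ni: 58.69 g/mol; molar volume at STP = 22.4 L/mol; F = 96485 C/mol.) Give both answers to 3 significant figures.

22.4 g Ni; 4.28 L O₂

Q = 20.5 × 3594 = 73680 C; n(e⁻) = 73680 / 96485 = 0.7636 mol
Cathode: Ni²⁺ + 2e⁻ → Ni → n(Ni) = 0.7636/2 = 0.3818 mol → 22.4 g
Anode: 2H₂O → O₂ + 4H⁺ + 4e⁻ → n(O₂) = 0.7636/4 = 0.1909 mol → 4.28 L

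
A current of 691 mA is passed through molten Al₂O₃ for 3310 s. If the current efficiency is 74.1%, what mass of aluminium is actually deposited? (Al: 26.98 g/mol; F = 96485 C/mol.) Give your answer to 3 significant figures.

0.158 g

Q = 0.691 × 3310 = 2287 C
n(e⁻) = 2287 / 96485 = 0.02370 mol
Al³⁺ + 3e⁻ → Al, so theoretical m(Al) = 0.007900 × 26.98 = 0.2131 g
Actual mass = 74.1% × 0.2131 = 0.158 g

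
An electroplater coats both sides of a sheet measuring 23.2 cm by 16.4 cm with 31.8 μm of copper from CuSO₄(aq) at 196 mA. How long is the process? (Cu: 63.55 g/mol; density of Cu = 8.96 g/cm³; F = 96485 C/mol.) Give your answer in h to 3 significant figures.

93.3 h

Plated area = 2 × 23.2 × 16.4 = 761.0 cm²
Volume = 761.0 × 31.8×10⁻⁴ cm = 2.420 cm³
m(Cu) = 2.420 × 8.96 = 21.68 g
n(Cu) = 21.68 / 63.55 = 0.3411 mol; n(e⁻) = 2 × 0.3411 = 0.6822 mol
Q = 0.6822 × 96485 = 65820 C
t = 65820 / 0.196 = 3.358×10^5 s = 93.3 h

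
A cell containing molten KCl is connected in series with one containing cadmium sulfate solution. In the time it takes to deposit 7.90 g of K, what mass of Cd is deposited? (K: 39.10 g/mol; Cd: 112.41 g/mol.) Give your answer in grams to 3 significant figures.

11.4 g

n(K) = 7.90 / 39.10 = 0.2020 mol
K⁺ + e⁻ → K, so n(e⁻) = 0.2020 mol
Same current for the same time ⇒ same n(e⁻) = 0.2020 mol in both cells.
Cd²⁺ + 2e⁻ → Cd, so n(Cd) = 0.2020 / 2 = 0.1010 mol
m(Cd) = 0.1010 × 112.41 = 11.4 g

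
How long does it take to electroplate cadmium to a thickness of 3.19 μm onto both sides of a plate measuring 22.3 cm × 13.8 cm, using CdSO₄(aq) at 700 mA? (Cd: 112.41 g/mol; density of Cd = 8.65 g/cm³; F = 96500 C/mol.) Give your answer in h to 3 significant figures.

1.16 h

Plated area = 2 × 22.3 × 13.8 = 615.5 cm²
Volume = 615.5 × 3.19×10⁻⁴ cm = 0.1963 cm³
m(Cd) = 0.1963 × 8.65 = 1.698 g
n(Cd) = 1.698 / 112.41 = 0.01511 mol; n(e⁻) = 2 × 0.01511 = 0.03022 mol
Q = 0.03022 × 96500 = 2916 C
t = 2916 / 0.700 = 4166 s = 1.16 h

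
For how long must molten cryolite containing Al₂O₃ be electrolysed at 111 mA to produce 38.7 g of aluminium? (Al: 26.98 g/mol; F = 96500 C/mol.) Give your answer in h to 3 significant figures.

1040 h

n(Al) = 38.7 / 26.98 = 1.434 mol
Al³⁺ + 3e⁻ → Al, so n(e⁻) = 3 × 1.434 = 4.302 mol
Q = 4.302 × 96500 = 4.151×10^5 C
t = Q / I = 4.151×10^5 / 0.111 = 3.740×10^6 s = 1040 h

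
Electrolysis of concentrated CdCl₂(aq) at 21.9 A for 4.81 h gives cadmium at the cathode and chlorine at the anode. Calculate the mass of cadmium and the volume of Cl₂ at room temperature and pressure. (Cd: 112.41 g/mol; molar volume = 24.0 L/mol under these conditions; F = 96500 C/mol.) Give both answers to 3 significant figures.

221 g Cd; 47.2 L Cl₂

Q = 21.9 × 17316 = 3.792×10^5 C; n(e⁻) = 3.792×10^5 / 96500 = 3.930 mol
Cathode: Cd²⁺ + 2e⁻ → Cd → n(Cd) = 3.930/2 = 1.965 mol → 221 g
Anode: 2Cl⁻ → Cl₂ + 2e⁻ → n(Cl₂) = 3.930/2 = 1.965 mol → 47.2 L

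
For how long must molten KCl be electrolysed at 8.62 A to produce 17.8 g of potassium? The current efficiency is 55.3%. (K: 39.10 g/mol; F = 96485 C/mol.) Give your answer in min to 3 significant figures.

n(K) = 17.8 / 39.10 = 0.4552 mol
K⁺ + e⁻ → K, so n(e⁻) = 0.4552 mol
Q = 0.4552 × 96485 / 0.553 = 79420 C
t = Q / I = 79420 / 8.62 = 9213 s = 154 min

154 min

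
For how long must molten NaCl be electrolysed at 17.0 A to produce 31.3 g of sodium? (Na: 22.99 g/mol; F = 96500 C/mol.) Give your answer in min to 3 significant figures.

n(Na) = 31.3 / 22.99 = 1.361 mol
Na⁺ + e⁻ → Na, so n(e⁻) = 1.361 mol
Q = 1.361 × 96500 = 1.313×10^5 C
t = Q / I = 1.313×10^5 / 17.0 = 7724 s = 129 min

129 min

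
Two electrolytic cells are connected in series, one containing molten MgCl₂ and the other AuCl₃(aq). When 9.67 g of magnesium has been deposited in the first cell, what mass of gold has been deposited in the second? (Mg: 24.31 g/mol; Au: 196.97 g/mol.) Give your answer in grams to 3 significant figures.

52.2 g

n(Mg) = 9.67 / 24.31 = 0.3978 mol
Mg²⁺ + 2e⁻ → Mg, so n(e⁻) = 2 × 0.3978 = 0.7956 mol
The cells are in series, so the same charge (and hence the same n(e⁻) = 0.7956 mol) passes through both.
Au³⁺ + 3e⁻ → Au, so n(Au) = 0.7956 / 3 = 0.2652 mol
m(Au) = 0.2652 × 196.97 = 52.2 g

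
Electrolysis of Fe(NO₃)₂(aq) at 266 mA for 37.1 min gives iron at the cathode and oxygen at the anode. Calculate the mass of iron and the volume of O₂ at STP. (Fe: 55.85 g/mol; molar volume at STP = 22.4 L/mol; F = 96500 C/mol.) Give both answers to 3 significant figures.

Q = 0.266 × 2226 = 592.1 C; n(e⁻) = 592.1 / 96500 = 0.006136 mol
Cathode: Fe²⁺ + 2e⁻ → Fe → n(Fe) = 0.006136/2 = 0.003068 mol → 0.171 g
Anode: 2H₂O → O₂ + 4H⁺ + 4e⁻ → n(O₂) = 0.006136/4 = 0.001534 mol → 0.0344 L

0.171 g Fe; 0.0344 L O₂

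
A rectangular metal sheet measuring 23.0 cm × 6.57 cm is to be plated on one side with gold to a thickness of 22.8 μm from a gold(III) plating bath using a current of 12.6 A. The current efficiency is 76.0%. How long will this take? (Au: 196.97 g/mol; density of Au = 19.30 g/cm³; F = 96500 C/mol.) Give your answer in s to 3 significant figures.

1020 s

Plated area = 23.0 × 6.57 = 151.1 cm²
Volume = 151.1 × 22.8×10⁻⁴ cm = 0.3445 cm³
m(Au) = 0.3445 × 19.30 = 6.649 g
n(Au) = 6.649 / 196.97 = 0.03376 mol; n(e⁻) = 3 × 0.03376 = 0.1013 mol
Q = 0.1013 × 96500 / 0.760 = 12860 C
t = 12860 / 12.6 = 1021 s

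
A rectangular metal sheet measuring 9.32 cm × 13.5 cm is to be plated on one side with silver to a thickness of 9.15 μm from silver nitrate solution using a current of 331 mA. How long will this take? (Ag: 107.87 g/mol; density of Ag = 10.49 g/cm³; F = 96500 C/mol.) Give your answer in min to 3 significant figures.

Plated area = 9.32 × 13.5 = 125.8 cm²
Volume = 125.8 × 9.15×10⁻⁴ cm = 0.1151 cm³
m(Ag) = 0.1151 × 10.49 = 1.207 g
n(Ag) = 1.207 / 107.87 = 0.01119 mol; n(e⁻) = 0.01119 mol
Q = 0.01119 × 96500 = 1080 C
t = 1080 / 0.331 = 3263 s = 54.4 min

54.4 min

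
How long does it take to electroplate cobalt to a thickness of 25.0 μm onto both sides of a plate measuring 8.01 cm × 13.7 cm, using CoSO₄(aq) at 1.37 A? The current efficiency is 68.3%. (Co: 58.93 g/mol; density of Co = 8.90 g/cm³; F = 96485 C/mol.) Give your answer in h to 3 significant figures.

Plated area = 2 × 8.01 × 13.7 = 219.5 cm²
Volume = 219.5 × 25.0×10⁻⁴ cm = 0.5488 cm³
m(Co) = 0.5488 × 8.90 = 4.884 g
n(Co) = 4.884 / 58.93 = 0.08288 mol; n(e⁻) = 2 × 0.08288 = 0.1658 mol
Q = 0.1658 × 96485 / 0.683 = 23420 C
t = 23420 / 1.37 = 17090 s = 4.75 h

4.75 h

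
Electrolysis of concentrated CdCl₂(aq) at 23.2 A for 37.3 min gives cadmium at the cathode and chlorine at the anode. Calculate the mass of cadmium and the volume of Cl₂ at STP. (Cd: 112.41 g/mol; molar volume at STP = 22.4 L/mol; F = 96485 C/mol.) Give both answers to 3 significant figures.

Q = 23.2 × 2238 = 51920 C; n(e⁻) = 51920 / 96485 = 0.5381 mol
Cathode: Cd²⁺ + 2e⁻ → Cd → n(Cd) = 0.5381/2 = 0.2691 mol → 30.2 g
Anode: 2Cl⁻ → Cl₂ + 2e⁻ → n(Cl₂) = 0.5381/2 = 0.2691 mol → 6.03 L

30.2 g Cd; 6.03 L Cl₂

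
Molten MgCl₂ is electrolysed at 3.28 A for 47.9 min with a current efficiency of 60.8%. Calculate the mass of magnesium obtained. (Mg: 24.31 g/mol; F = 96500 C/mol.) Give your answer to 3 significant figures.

0.722 g

Q = 3.28 × 2874 = 9427 C
n(e⁻) = 9427 / 96500 = 0.09769 mol
Mg²⁺ + 2e⁻ → Mg, so theoretical m(Mg) = 0.04885 × 24.31 = 1.188 g
Actual mass = 60.8% × 1.188 = 0.722 g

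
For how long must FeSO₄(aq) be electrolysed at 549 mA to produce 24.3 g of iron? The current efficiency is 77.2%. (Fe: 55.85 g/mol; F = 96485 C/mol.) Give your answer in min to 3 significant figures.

n(Fe) = 24.3 / 55.85 = 0.4351 mol
Fe²⁺ + 2e⁻ → Fe, so n(e⁻) = 2 × 0.4351 = 0.8702 mol
Q = 0.8702 × 96485 / 0.772 = 1.088×10^5 C
t = Q / I = 1.088×10^5 / 0.549 = 1.982×10^5 s = 3300 min

3300 min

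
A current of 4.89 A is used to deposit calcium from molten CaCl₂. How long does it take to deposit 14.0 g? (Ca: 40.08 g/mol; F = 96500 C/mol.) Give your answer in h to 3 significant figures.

3.83 h

n(Ca) = 14.0 / 40.08 = 0.3493 mol
Ca²⁺ + 2e⁻ → Ca, so n(e⁻) = 2 × 0.3493 = 0.6986 mol
Q = 0.6986 × 96500 = 67410 C
t = Q / I = 67410 / 4.89 = 13790 s = 3.83 h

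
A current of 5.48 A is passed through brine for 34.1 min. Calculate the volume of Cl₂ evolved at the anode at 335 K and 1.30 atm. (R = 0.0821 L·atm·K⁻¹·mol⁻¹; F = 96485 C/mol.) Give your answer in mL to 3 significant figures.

1230 mL

Charge passed = 5.48 × 2046 = 11210 C
n(e⁻) = Q/F = 11210/96485 = 0.1162 mol
2Cl⁻ → Cl₂ + 2e⁻, so n(Cl₂) = 0.1162 / 2 = 0.05810 mol
V = nRT/P = 0.05810 × 0.0821 × 335 / 1.30 = 1.229 L
= 1230 mL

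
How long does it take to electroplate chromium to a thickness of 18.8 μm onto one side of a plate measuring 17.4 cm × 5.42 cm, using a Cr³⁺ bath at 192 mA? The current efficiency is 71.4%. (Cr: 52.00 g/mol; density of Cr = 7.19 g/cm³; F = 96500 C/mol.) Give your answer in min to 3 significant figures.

863 min

Plated area = 17.4 × 5.42 = 94.31 cm²
Volume = 94.31 × 18.8×10⁻⁴ cm = 0.1773 cm³
m(Cr) = 0.1773 × 7.19 = 1.275 g
n(Cr) = 1.275 / 52.00 = 0.02452 mol; n(e⁻) = 3 × 0.02452 = 0.07356 mol
Q = 0.07356 × 96500 / 0.714 = 9942 C
t = 9942 / 0.192 = 51780 s = 863 min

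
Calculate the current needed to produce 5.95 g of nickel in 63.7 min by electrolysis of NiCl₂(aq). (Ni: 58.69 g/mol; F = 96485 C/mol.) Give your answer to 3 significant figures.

n(Ni) = 5.95 / 58.69 = 0.1014 mol
Ni²⁺ + 2e⁻ → Ni, so n(e⁻) = 2 × 0.1014 = 0.2028 mol
Q = 0.2028 × 96485 = 19570 C
I = Q / t = 19570 / 3822 s = 5.12 A

5.12 A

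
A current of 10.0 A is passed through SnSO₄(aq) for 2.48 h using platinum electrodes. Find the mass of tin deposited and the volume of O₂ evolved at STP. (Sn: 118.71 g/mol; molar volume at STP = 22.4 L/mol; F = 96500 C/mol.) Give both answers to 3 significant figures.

54.9 g Sn; 5.18 L O₂

Q = 10.0 × 8928 = 89280 C; n(e⁻) = 89280 / 96500 = 0.9252 mol
Cathode: Sn²⁺ + 2e⁻ → Sn → n(Sn) = 0.9252/2 = 0.4626 mol → 54.9 g
Anode: 2H₂O → O₂ + 4H⁺ + 4e⁻ → n(O₂) = 0.9252/4 = 0.2313 mol → 5.18 L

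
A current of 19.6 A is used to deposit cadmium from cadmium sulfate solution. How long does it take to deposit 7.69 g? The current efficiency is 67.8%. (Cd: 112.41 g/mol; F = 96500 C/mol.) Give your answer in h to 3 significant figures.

0.276 h

n(Cd) = 7.69 / 112.41 = 0.06841 mol
Cd²⁺ + 2e⁻ → Cd, so n(e⁻) = 2 × 0.06841 = 0.1368 mol
Q = 0.1368 × 96500 / 0.678 = 19470 C
t = Q / I = 19470 / 19.6 = 993.4 s = 0.276 h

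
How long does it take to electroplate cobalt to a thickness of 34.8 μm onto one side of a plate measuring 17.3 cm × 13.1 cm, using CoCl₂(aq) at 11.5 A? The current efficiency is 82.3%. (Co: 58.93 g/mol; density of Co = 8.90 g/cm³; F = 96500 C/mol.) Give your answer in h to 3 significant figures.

0.675 h

Plated area = 17.3 × 13.1 = 226.6 cm²
Volume = 226.6 × 34.8×10⁻⁴ cm = 0.7886 cm³
m(Co) = 0.7886 × 8.90 = 7.019 g
n(Co) = 7.019 / 58.93 = 0.1191 mol; n(e⁻) = 2 × 0.1191 = 0.2382 mol
Q = 0.2382 × 96500 / 0.823 = 27930 C
t = 27930 / 11.5 = 2429 s = 0.675 h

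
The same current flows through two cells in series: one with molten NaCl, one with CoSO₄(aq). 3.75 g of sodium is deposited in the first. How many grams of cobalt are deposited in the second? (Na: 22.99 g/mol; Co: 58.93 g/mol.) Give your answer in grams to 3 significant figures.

n(Na) = 3.75 / 22.99 = 0.1631 mol
Na⁺ + e⁻ → Na, so n(e⁻) = 0.1631 mol
The cells are in series, so the same charge (and hence the same n(e⁻) = 0.1631 mol) passes through both.
Co²⁺ + 2e⁻ → Co, so n(Co) = 0.1631 / 2 = 0.08155 mol
m(Co) = 0.08155 × 58.93 = 4.81 g

4.81 g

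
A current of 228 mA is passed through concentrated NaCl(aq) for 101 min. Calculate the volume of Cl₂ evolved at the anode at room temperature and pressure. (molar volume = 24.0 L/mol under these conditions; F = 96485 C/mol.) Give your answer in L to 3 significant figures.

Charge passed = 0.228 × 6060 = 1382 C
Moles of electrons = 1382 / 96485 = 0.01432 mol
2Cl⁻ → Cl₂ + 2e⁻, so n(Cl₂) = 0.01432 / 2 = 0.007160 mol
V = 0.007160 × 24.0 = 0.1718 L

0.172 L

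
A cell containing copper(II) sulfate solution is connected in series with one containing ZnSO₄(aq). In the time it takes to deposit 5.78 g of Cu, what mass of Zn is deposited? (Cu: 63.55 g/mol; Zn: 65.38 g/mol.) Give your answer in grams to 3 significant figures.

5.95 g

n(Cu) = 5.78 / 63.55 = 0.09095 mol
Cu²⁺ + 2e⁻ → Cu, so n(e⁻) = 2 × 0.09095 = 0.1819 mol
In series, the same 0.1819 mol of electrons flows through the second cell.
Zn²⁺ + 2e⁻ → Zn, so n(Zn) = 0.1819 / 2 = 0.09095 mol
m(Zn) = 0.09095 × 65.38 = 5.95 g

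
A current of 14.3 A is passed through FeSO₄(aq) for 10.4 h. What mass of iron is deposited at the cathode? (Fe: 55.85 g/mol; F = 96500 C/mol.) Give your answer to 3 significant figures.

Q = It = 14.3 × 37440 = 5.354×10^5 C
n(e⁻) = Q/F = 5.354×10^5/96500 = 5.548 mol
Fe²⁺ + 2e⁻ → Fe, so n(Fe) = 5.548 / 2 = 2.774 mol
m = 2.774 × 55.85 = 155 g

155 g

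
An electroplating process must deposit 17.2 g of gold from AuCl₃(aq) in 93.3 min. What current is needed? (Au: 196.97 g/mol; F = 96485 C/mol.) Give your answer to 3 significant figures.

n(Au) = 17.2 / 196.97 = 0.08732 mol
Au³⁺ + 3e⁻ → Au, so n(e⁻) = 3 × 0.08732 = 0.2620 mol
Q = 0.2620 × 96485 = 25280 C
I = Q / t = 25280 / 5598 s = 4.52 A

4.52 A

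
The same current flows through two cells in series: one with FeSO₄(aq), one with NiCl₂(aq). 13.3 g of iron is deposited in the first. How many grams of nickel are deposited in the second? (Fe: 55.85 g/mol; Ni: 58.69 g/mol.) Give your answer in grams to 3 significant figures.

14.0 g

n(Fe) = 13.3 / 55.85 = 0.2381 mol
Fe²⁺ + 2e⁻ → Fe, so n(e⁻) = 2 × 0.2381 = 0.4762 mol
The cells are in series, so the same charge (and hence the same n(e⁻) = 0.4762 mol) passes through both.
Ni²⁺ + 2e⁻ → Ni, so n(Ni) = 0.4762 / 2 = 0.2381 mol
m(Ni) = 0.2381 × 58.69 = 14.0 g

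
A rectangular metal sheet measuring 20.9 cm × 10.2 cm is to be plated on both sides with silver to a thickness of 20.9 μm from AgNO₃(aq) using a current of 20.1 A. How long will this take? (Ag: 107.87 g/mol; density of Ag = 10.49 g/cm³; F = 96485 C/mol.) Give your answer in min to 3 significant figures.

6.93 min

Plated area = 2 × 20.9 × 10.2 = 426.4 cm²
Volume = 426.4 × 20.9×10⁻⁴ cm = 0.8912 cm³
m(Ag) = 0.8912 × 10.49 = 9.349 g
n(Ag) = 9.349 / 107.87 = 0.08667 mol; n(e⁻) = 0.08667 mol
Q = 0.08667 × 96485 = 8362 C
t = 8362 / 20.1 = 416.0 s = 6.93 min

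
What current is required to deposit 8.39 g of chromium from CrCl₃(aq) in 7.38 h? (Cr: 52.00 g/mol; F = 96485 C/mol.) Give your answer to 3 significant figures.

1.76 A

n(Cr) = 8.39 / 52.00 = 0.1613 mol
Cr³⁺ + 3e⁻ → Cr, so n(e⁻) = 3 × 0.1613 = 0.4839 mol
Q = 0.4839 × 96485 = 46690 C
I = Q / t = 46690 / 26568 s = 1.76 A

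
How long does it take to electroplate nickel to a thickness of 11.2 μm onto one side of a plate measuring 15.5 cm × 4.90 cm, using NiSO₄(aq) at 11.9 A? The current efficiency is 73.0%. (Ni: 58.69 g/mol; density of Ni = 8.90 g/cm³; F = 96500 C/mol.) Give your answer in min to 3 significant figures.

4.78 min

Plated area = 15.5 × 4.90 = 75.95 cm²
Volume = 75.95 × 11.2×10⁻⁴ cm = 0.08506 cm³
m(Ni) = 0.08506 × 8.90 = 0.7570 g
n(Ni) = 0.7570 / 58.69 = 0.01290 mol; n(e⁻) = 2 × 0.01290 = 0.02580 mol
Q = 0.02580 × 96500 / 0.730 = 3411 C
t = 3411 / 11.9 = 286.6 s = 4.78 min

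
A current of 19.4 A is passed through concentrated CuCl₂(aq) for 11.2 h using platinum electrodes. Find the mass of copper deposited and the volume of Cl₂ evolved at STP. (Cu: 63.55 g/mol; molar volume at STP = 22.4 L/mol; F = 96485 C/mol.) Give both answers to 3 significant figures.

Q = 19.4 × 40320 = 7.822×10^5 C; n(e⁻) = 7.822×10^5 / 96485 = 8.107 mol
Cathode: Cu²⁺ + 2e⁻ → Cu → n(Cu) = 8.107/2 = 4.054 mol → 258 g
Anode: 2Cl⁻ → Cl₂ + 2e⁻ → n(Cl₂) = 8.107/2 = 4.054 mol → 90.8 L

258 g Cu; 90.8 L Cl₂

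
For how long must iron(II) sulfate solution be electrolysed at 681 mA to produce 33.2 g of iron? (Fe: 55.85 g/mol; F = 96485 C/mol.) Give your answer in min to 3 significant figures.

n(Fe) = 33.2 / 55.85 = 0.5944 mol
Fe²⁺ + 2e⁻ → Fe, so n(e⁻) = 2 × 0.5944 = 1.189 mol
Q = 1.189 × 96485 = 1.147×10^5 C
t = Q / I = 1.147×10^5 / 0.681 = 1.684×10^5 s = 2810 min

2810 min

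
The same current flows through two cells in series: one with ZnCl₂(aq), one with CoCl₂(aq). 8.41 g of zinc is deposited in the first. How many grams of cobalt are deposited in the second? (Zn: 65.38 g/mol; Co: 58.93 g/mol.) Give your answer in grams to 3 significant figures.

7.58 g

n(Zn) = 8.41 / 65.38 = 0.1286 mol
Zn²⁺ + 2e⁻ → Zn, so n(e⁻) = 2 × 0.1286 = 0.2572 mol
In series, the same 0.2572 mol of electrons flows through the second cell.
Co²⁺ + 2e⁻ → Co, so n(Co) = 0.2572 / 2 = 0.1286 mol
m(Co) = 0.1286 × 58.93 = 7.58 g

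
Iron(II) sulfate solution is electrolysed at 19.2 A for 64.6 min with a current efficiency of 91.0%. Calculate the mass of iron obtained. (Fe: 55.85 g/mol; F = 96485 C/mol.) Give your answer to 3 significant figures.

Q = 19.2 × 3876 = 74420 C
n(e⁻) = 74420 / 96485 = 0.7713 mol
Fe²⁺ + 2e⁻ → Fe, so theoretical m(Fe) = 0.3857 × 55.85 = 21.54 g
Actual mass = 91.0% × 21.54 = 19.6 g

19.6 g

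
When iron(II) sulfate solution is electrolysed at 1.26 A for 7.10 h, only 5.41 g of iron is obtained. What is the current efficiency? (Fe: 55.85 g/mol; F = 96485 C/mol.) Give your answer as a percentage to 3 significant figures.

58.0%

Q = 1.26 × 25560 = 32210 C
n(e⁻) = 32210 / 96485 = 0.3338 mol
Fe²⁺ + 2e⁻ → Fe, so theoretical n(Fe) = 0.1669 mol → 9.321 g
Efficiency = 5.41 / 9.321 = 0.5804 = 58.0%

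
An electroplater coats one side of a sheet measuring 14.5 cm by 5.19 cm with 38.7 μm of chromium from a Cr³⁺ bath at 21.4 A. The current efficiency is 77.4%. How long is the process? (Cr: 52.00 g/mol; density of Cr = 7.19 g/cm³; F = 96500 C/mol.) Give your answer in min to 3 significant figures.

Plated area = 14.5 × 5.19 = 75.26 cm²
Volume = 75.26 × 38.7×10⁻⁴ cm = 0.2913 cm³
m(Cr) = 0.2913 × 7.19 = 2.094 g
n(Cr) = 2.094 / 52.00 = 0.04027 mol; n(e⁻) = 3 × 0.04027 = 0.1208 mol
Q = 0.1208 × 96500 / 0.774 = 15060 C
t = 15060 / 21.4 = 703.7 s = 11.7 min

11.7 min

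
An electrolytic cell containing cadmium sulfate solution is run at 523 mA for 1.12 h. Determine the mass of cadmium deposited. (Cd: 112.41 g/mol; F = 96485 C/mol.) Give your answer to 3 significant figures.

Charge passed = 0.523 × 4032 = 2109 C
Moles of electrons = 2109 / 96485 = 0.02186 mol
Cd²⁺ + 2e⁻ → Cd, so n(Cd) = 0.02186 / 2 = 0.01093 mol
m = 0.01093 × 112.41 = 1.23 g

1.23 g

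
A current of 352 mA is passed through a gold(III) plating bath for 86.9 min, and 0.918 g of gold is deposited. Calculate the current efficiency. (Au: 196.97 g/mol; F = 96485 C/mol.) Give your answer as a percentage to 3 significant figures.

73.5%

Q = 0.352 × 5214 = 1835 C
n(e⁻) = 1835 / 96485 = 0.01902 mol
Au³⁺ + 3e⁻ → Au, so theoretical n(Au) = 0.006340 mol → 1.249 g
Efficiency = 0.918 / 1.249 = 0.7350 = 73.5%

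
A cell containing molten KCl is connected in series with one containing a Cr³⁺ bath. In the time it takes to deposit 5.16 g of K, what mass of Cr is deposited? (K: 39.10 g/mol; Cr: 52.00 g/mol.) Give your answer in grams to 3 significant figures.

n(K) = 5.16 / 39.10 = 0.1320 mol
K⁺ + e⁻ → K, so n(e⁻) = 0.1320 mol
Same current for the same time ⇒ same n(e⁻) = 0.1320 mol in both cells.
Cr³⁺ + 3e⁻ → Cr, so n(Cr) = 0.1320 / 3 = 0.04400 mol
m(Cr) = 0.04400 × 52.00 = 2.29 g

2.29 g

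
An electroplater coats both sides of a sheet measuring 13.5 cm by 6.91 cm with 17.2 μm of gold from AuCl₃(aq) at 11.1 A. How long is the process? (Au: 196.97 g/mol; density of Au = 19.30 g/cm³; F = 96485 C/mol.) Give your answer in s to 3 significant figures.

820 s

Plated area = 2 × 13.5 × 6.91 = 186.6 cm²
Volume = 186.6 × 17.2×10⁻⁴ cm = 0.3210 cm³
m(Au) = 0.3210 × 19.30 = 6.195 g
n(Au) = 6.195 / 196.97 = 0.03145 mol; n(e⁻) = 3 × 0.03145 = 0.09435 mol
Q = 0.09435 × 96485 = 9103 C
t = 9103 / 11.1 = 820.1 s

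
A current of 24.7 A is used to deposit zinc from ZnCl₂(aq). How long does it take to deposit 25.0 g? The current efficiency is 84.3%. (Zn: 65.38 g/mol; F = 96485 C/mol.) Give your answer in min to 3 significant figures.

59.1 min

n(Zn) = 25.0 / 65.38 = 0.3824 mol
Zn²⁺ + 2e⁻ → Zn, so n(e⁻) = 2 × 0.3824 = 0.7648 mol
Q = 0.7648 × 96485 / 0.843 = 87530 C
t = Q / I = 87530 / 24.7 = 3544 s = 59.1 min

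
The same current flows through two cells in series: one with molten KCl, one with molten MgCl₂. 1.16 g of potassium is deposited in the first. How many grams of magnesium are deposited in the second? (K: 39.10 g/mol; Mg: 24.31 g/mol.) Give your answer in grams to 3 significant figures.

n(K) = 1.16 / 39.10 = 0.02967 mol
K⁺ + e⁻ → K, so n(e⁻) = 0.02967 mol
The cells are in series, so the same charge (and hence the same n(e⁻) = 0.02967 mol) passes through both.
Mg²⁺ + 2e⁻ → Mg, so n(Mg) = 0.02967 / 2 = 0.01484 mol
m(Mg) = 0.01484 × 24.31 = 0.361 g

0.361 g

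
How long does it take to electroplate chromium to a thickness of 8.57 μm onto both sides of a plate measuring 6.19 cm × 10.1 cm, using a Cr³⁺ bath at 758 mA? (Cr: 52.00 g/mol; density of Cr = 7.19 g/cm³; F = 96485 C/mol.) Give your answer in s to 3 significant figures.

5660 s

Plated area = 2 × 6.19 × 10.1 = 125.0 cm²
Volume = 125.0 × 8.57×10⁻⁴ cm = 0.1071 cm³
m(Cr) = 0.1071 × 7.19 = 0.7700 g
n(Cr) = 0.7700 / 52.00 = 0.01481 mol; n(e⁻) = 3 × 0.01481 = 0.04443 mol
Q = 0.04443 × 96485 = 4287 C
t = 4287 / 0.758 = 5656 s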